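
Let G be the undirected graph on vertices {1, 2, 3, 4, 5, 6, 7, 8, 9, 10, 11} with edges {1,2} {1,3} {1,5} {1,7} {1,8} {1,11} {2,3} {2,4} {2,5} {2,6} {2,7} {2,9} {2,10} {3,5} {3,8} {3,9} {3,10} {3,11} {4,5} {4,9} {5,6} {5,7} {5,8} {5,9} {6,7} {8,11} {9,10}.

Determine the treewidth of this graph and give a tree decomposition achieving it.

Treewidth 3.
One such decomposition:
Bags: B1 = {1, 2, 3, 5}  B2 = {1, 2, 5, 7}  B3 = {2, 5, 6, 7}  B4 = {1, 3, 5, 8}  B5 = {2, 3, 5, 9}  B6 = {2, 3, 9, 10}  B7 = {2, 4, 5, 9}  B8 = {1, 3, 8, 11}
Tree: B1–B2, B2–B3, B1–B4, B1–B5, B5–B6, B5–B7, B4–B8

Each bag holds 4 vertices, so the decomposition has width 3, which upper-bounds the treewidth. For the lower bound, the 4 vertices {1, 3, 8, 11} are pairwise adjacent, and any tree decomposition puts a clique entirely inside one bag — forcing width ≥ 3. Therefore the treewidth is 3.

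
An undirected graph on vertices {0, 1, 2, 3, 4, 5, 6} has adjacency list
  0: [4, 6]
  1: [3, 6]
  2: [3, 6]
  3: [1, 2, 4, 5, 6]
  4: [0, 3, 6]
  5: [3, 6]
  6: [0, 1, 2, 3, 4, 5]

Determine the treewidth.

2

A width-2 tree decomposition is:
Bags: B1 = {3, 4, 6}  B2 = {3, 5, 6}  B3 = {2, 3, 6}  B4 = {1, 3, 6}  B5 = {0, 4, 6}
Tree: B1–B2, B2–B3, B3–B4, B1–B5
Every bag has size at most 3, so the width is 3 − 1 = 2 and tw(G) ≤ 2. Conversely, {0, 4, 6} is a clique of size 3, and the vertices of any clique must share a bag in every tree decomposition; so some bag has ≥ 3 vertices and tw(G) ≥ 2. Combining the bounds, tw(G) = 2.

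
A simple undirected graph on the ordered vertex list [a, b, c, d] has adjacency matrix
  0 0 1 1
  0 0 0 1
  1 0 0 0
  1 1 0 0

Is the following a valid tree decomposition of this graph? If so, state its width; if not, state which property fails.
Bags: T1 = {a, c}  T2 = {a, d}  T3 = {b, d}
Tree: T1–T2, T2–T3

Vertex coverage: the bags together contain {a, b, c, d}, the full vertex set. Edge coverage: each edge of G has both endpoints in at least one bag. Running intersection: for every vertex, the bags containing it form a connected subtree. All three properties hold, so this is a valid tree decomposition of width max|bag| − 1 = 1, and hence tw(G) ≤ 1.

Yes; width 1.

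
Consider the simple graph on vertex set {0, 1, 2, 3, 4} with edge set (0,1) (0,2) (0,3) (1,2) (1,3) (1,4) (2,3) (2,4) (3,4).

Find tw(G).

A width-3 tree decomposition is:
Bags: B1 = {1, 2, 3, 4}  B2 = {0, 1, 2, 3}
Tree: B1–B2
Each bag holds 4 vertices, so the decomposition has width 3, which upper-bounds the treewidth. For the lower bound, the 4 vertices {0, 1, 2, 3} are pairwise adjacent, and any tree decomposition puts a clique entirely inside one bag — forcing width ≥ 3. Hence tw(G) = 3 exactly.

3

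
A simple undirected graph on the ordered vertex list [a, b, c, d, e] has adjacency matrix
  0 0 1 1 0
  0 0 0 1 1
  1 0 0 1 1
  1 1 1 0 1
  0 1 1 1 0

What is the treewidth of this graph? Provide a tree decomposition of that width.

Each bag holds 3 vertices, so the decomposition has width 2, which upper-bounds the treewidth. On the other hand G contains the 3-clique {c, d, e}. A clique must lie in a single bag of any decomposition, so no decomposition can have width below 2. The upper and lower bounds meet at 2, so that is the treewidth.

Treewidth 2.
Bags: B1 = {b, d, e}  B2 = {c, d, e}  B3 = {a, c, d}
Tree: B1–B2, B2–B3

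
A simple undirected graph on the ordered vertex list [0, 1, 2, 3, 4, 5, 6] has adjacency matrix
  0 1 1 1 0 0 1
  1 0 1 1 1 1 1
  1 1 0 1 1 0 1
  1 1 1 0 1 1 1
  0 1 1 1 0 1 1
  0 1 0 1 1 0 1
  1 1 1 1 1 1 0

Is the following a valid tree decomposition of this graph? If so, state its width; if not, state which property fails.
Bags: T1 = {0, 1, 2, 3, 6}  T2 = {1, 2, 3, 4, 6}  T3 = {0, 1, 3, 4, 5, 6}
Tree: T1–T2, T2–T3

A tree decomposition must satisfy three properties: every vertex lies in some bag; for every edge, both endpoints lie together in some bag; and for every vertex, the bags containing it form a connected subtree. Here bags containing vertex 0 are not connected in the tree, so the decomposition is invalid.

No — bags containing vertex 0 are not connected in the tree.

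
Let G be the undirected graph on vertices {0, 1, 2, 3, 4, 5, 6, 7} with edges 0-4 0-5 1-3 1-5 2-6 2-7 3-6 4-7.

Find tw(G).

2

A width-2 tree decomposition is:
Bags: B1 = {2, 4, 7}  B2 = {0, 2, 4}  B3 = {0, 2, 5}  B4 = {1, 2, 5}  B5 = {1, 2, 3}  B6 = {2, 3, 6}
Tree: B1–B2, B2–B3, B3–B4, B4–B5, B5–B6
Each bag holds 3 vertices, so the decomposition has width 2, which upper-bounds the treewidth. The edges 2–7–4–0–5–1–3–6–2 form a cycle, so G is not a tree and its treewidth is at least 2. The upper and lower bounds meet at 2, so that is the treewidth.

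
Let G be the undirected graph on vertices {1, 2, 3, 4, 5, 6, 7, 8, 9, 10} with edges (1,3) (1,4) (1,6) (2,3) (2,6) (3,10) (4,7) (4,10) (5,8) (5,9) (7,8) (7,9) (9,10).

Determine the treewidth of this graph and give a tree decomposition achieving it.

Treewidth 2.
One such decomposition:
Bags: B1 = {5, 7, 8}  B2 = {5, 7, 9}  B3 = {4, 7, 9}  B4 = {4, 9, 10}  B5 = {1, 4, 10}  B6 = {1, 3, 10}  B7 = {1, 3, 6}  B8 = {2, 3, 6}
Tree: B1–B2, B2–B3, B3–B4, B4–B5, B5–B6, B6–B7, B7–B8

The largest bag has 3 vertices, giving width 2; this decomposition certifies tw(G) ≤ 2. Since 8–5–9–7–8 is a cycle in G, G is not acyclic. Forests are exactly the graphs of treewidth ≤ 1, so tw(G) ≥ 2. Combining the bounds, tw(G) = 2.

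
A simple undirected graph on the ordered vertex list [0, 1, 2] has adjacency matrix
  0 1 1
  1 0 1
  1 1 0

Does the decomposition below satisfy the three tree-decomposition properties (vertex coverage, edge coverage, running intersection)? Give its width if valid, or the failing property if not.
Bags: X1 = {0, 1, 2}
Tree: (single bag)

Vertex coverage: the bags together contain {0, 1, 2}, the full vertex set. Edge coverage: each edge of G has both endpoints in at least one bag. Running intersection: for every vertex, the bags containing it form a connected subtree. All three properties hold, so this is a valid tree decomposition of width max|bag| − 1 = 2, and hence tw(G) ≤ 2.

Yes; width 2.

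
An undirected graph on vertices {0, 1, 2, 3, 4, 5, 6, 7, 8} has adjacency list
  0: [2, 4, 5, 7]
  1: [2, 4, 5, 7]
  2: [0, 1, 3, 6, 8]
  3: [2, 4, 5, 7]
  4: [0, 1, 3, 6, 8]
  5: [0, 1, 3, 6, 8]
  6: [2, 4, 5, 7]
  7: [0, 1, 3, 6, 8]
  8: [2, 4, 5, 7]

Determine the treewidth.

4

A width-4 tree decomposition is:
Bags: B1 = {0, 2, 4, 5, 7}  B2 = {2, 4, 5, 7, 8}  B3 = {2, 4, 5, 6, 7}  B4 = {1, 2, 4, 5, 7}  B5 = {2, 3, 4, 5, 7}
Tree: B1–B2, B2–B3, B3–B4, B4–B5
Every bag has size at most 5, so the width is 5 − 1 = 4 and tw(G) ≤ 4. For the lower bound: the 5 vertex sets {0,4}, {2,8}, {6,7}, {5}, {1} are disjoint, each induces a connected subgraph, and every pair is joined by at least one edge of G. Contracting each set to a single vertex therefore yields K_{5} as a minor, and since treewidth is minor-monotone, tw(G) ≥ tw(K_{5}) = 4. Combining the bounds, tw(G) = 4.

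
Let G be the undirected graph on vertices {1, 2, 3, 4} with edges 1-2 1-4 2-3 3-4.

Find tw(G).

A width-2 tree decomposition is:
Bags: B1 = {1, 3, 4}  B2 = {1, 2, 3}
Tree: B1–B2
The largest bag has 3 vertices, giving width 2; this decomposition certifies tw(G) ≤ 2. The edges 1–4–3–2–1 form a cycle, so G is not a tree and its treewidth is at least 2. Therefore the treewidth is 2.

2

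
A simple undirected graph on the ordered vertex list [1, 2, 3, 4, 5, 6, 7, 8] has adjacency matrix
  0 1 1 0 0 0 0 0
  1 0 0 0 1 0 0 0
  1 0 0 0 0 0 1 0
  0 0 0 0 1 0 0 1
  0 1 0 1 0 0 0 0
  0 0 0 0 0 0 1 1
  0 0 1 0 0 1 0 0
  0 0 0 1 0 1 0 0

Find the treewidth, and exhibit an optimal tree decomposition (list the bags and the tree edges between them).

Treewidth 2.
Bags: B1 = {1, 2, 5}  B2 = {1, 4, 5}  B3 = {1, 4, 8}  B4 = {1, 6, 8}  B5 = {1, 6, 7}  B6 = {1, 3, 7}
Tree: B1–B2, B2–B3, B3–B4, B4–B5, B5–B6

Each bag holds 3 vertices, so the decomposition has width 2, which upper-bounds the treewidth. The edges 1–2–5–4–8–6–7–3–1 form a cycle, so G is not a tree and its treewidth is at least 2. Therefore the treewidth is 2.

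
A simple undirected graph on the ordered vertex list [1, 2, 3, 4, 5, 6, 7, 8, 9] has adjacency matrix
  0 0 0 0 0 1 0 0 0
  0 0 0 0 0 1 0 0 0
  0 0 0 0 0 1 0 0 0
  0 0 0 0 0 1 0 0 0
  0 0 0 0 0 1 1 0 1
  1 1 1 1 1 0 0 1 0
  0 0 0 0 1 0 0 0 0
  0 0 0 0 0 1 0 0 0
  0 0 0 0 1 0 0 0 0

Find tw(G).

1

A width-1 tree decomposition is:
Bags: B1 = {5, 6}  B2 = {4, 6}  B3 = {5, 7}  B4 = {1, 6}  B5 = {5, 9}  B6 = {3, 6}  B7 = {2, 6}  B8 = {6, 8}
Tree: B1–B2, B1–B3, B2–B4, B1–B5, B4–B6, B1–B7, B7–B8
Every bag has size at most 2, so the width is 2 − 1 = 1 and tw(G) ≤ 1. Any graph with an edge has treewidth ≥ 1, and G has the edge 6–5. Therefore the treewidth is 1.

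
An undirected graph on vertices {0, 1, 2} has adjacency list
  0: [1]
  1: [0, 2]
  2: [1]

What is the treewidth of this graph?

A width-1 tree decomposition is:
Bags: B1 = {1, 2}  B2 = {0, 1}
Tree: B1–B2
The largest bag has 2 vertices, giving width 1; this decomposition certifies tw(G) ≤ 1. Since G has at least one edge (e.g. 1–2), it is not an edgeless graph, so tw(G) ≥ 1. Therefore the treewidth is 1.

1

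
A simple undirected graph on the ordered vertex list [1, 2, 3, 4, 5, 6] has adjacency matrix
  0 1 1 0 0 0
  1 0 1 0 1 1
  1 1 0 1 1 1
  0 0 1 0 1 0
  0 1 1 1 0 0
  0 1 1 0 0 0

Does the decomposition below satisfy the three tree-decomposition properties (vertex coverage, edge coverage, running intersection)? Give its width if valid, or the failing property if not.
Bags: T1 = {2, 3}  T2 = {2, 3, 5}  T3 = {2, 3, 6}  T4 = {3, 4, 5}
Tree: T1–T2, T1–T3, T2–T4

A tree decomposition must satisfy three properties: every vertex lies in some bag; for every edge, both endpoints lie together in some bag; and for every vertex, the bags containing it form a connected subtree. Here vertex 1 appears in no bag, so the decomposition is invalid.

No — vertex 1 appears in no bag.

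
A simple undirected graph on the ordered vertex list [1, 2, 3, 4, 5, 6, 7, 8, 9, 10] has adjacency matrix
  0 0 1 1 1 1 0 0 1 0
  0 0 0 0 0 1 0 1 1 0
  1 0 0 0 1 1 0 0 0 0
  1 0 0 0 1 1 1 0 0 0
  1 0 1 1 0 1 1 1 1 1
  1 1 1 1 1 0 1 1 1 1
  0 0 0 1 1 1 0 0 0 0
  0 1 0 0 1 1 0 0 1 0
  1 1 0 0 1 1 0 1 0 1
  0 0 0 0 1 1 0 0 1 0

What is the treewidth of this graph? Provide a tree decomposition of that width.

Treewidth 3.
One such decomposition:
Bags: B1 = {1, 5, 6, 9}  B2 = {1, 3, 5, 6}  B3 = {1, 4, 5, 6}  B4 = {4, 5, 6, 7}  B5 = {5, 6, 8, 9}  B6 = {2, 6, 8, 9}  B7 = {5, 6, 9, 10}
Tree: B1–B2, B2–B3, B3–B4, B1–B5, B5–B6, B5–B7

Each bag holds 4 vertices, so the decomposition has width 3, which upper-bounds the treewidth. On the other hand G contains the 4-clique {2, 6, 8, 9}. A clique must lie in a single bag of any decomposition, so no decomposition can have width below 3. The upper and lower bounds meet at 3, so that is the treewidth.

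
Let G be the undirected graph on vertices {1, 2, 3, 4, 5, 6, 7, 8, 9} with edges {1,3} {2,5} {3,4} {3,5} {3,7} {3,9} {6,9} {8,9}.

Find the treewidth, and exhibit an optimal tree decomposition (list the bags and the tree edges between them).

Treewidth 1.
One optimal decomposition is:
Bags: B1 = {1, 3}  B2 = {3, 9}  B3 = {3, 4}  B4 = {6, 9}  B5 = {8, 9}  B6 = {3, 7}  B7 = {3, 5}  B8 = {2, 5}
Tree: B1–B2, B1–B3, B2–B4, B2–B5, B1–B6, B2–B7, B7–B8

The largest bag has 2 vertices, giving width 1; this decomposition certifies tw(G) ≤ 1. G has an edge, so its treewidth is at least 1. Combining the bounds, tw(G) = 1.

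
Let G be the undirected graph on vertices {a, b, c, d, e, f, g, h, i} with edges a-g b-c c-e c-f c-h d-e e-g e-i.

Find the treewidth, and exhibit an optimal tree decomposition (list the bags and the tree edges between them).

Treewidth 1.
Bags: B1 = {c, e}  B2 = {c, h}  B3 = {e, g}  B4 = {c, f}  B5 = {e, i}  B6 = {a, g}  B7 = {d, e}  B8 = {b, c}
Tree: B1–B2, B1–B3, B2–B4, B1–B5, B3–B6, B5–B7, B2–B8

Every bag has size at most 2, so the width is 2 − 1 = 1 and tw(G) ≤ 1. G has an edge, so its treewidth is at least 1. Hence tw(G) = 1 exactly.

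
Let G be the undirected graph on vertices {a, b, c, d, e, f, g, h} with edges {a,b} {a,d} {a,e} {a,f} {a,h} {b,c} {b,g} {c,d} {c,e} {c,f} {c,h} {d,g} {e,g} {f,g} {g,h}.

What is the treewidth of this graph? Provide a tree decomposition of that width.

The largest bag has 4 vertices, giving width 3; this decomposition certifies tw(G) ≤ 3. For the lower bound: the 4 vertex sets {e,g}, {c,d}, {a}, {f} are disjoint, each induces a connected subgraph, and every pair is joined by at least one edge of G. Contracting each set to a single vertex therefore yields K_{4} as a minor, and since treewidth is minor-monotone, tw(G) ≥ tw(K_{4}) = 3. Hence tw(G) = 3 exactly.

Treewidth 3.
One optimal decomposition is:
Bags: B1 = {a, c, e, g}  B2 = {a, c, d, g}  B3 = {a, c, f, g}  B4 = {a, c, g, h}  B5 = {a, b, c, g}
Tree: B1–B2, B2–B3, B3–B4, B4–B5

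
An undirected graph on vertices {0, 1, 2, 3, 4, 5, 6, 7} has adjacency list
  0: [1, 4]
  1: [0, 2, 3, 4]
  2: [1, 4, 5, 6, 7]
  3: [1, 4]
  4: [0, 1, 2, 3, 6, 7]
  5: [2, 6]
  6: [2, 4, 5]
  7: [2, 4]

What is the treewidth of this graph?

2

A width-2 tree decomposition is:
Bags: B1 = {0, 1, 4}  B2 = {1, 2, 4}  B3 = {2, 4, 6}  B4 = {1, 3, 4}  B5 = {2, 5, 6}  B6 = {2, 4, 7}
Tree: B1–B2, B2–B3, B1–B4, B3–B5, B2–B6
The largest bag has 3 vertices, giving width 2; this decomposition certifies tw(G) ≤ 2. For the lower bound, the 3 vertices {0, 1, 4} are pairwise adjacent, and any tree decomposition puts a clique entirely inside one bag — forcing width ≥ 2. Therefore the treewidth is 2.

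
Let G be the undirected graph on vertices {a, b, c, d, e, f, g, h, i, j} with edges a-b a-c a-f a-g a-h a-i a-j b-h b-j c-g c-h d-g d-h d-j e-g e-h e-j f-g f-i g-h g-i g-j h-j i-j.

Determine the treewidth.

3

A width-3 tree decomposition is:
Bags: B1 = {a, g, h, j}  B2 = {e, g, h, j}  B3 = {a, g, i, j}  B4 = {d, g, h, j}  B5 = {a, b, h, j}  B6 = {a, c, g, h}  B7 = {a, f, g, i}
Tree: B1–B2, B1–B3, B2–B4, B1–B5, B1–B6, B3–B7
Each bag holds 4 vertices, so the decomposition has width 3, which upper-bounds the treewidth. For the lower bound, the 4 vertices {d, g, h, j} are pairwise adjacent, and any tree decomposition puts a clique entirely inside one bag — forcing width ≥ 3. Therefore the treewidth is 3.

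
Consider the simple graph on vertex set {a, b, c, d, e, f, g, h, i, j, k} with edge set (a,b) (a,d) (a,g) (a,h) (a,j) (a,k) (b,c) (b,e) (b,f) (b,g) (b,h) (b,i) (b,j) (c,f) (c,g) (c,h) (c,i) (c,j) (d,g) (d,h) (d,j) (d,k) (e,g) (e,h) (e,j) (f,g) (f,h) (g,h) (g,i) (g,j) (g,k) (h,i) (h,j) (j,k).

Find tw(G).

4

A width-4 tree decomposition is:
Bags: B1 = {b, c, g, h, i}  B2 = {b, c, g, h, j}  B3 = {a, b, g, h, j}  B4 = {b, c, f, g, h}  B5 = {a, d, g, h, j}  B6 = {b, e, g, h, j}  B7 = {a, d, g, j, k}
Tree: B1–B2, B2–B3, B2–B4, B3–B5, B3–B6, B5–B7
The largest bag has 5 vertices, giving width 4; this decomposition certifies tw(G) ≤ 4. For the lower bound, the 5 vertices {a, d, g, h, j} are pairwise adjacent, and any tree decomposition puts a clique entirely inside one bag — forcing width ≥ 4. Hence tw(G) = 4 exactly.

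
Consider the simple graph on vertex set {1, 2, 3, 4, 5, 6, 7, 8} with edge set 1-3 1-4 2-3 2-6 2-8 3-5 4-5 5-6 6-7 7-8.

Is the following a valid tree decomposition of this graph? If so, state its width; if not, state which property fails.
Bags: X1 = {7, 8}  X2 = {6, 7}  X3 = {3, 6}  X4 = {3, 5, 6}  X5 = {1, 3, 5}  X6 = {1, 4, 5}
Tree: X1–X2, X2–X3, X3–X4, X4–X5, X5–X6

No — vertex 2 appears in no bag.

A tree decomposition must satisfy three properties: every vertex lies in some bag; for every edge, both endpoints lie together in some bag; and for every vertex, the bags containing it form a connected subtree. Here vertex 2 appears in no bag, so the decomposition is invalid.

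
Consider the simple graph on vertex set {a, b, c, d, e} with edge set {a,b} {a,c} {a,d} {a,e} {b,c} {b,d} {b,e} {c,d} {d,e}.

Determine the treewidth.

A width-3 tree decomposition is:
Bags: B1 = {a, b, c, d}  B2 = {a, b, d, e}
Tree: B1–B2
The largest bag has 4 vertices, giving width 3; this decomposition certifies tw(G) ≤ 3. On the other hand G contains the 4-clique {a, b, d, e}. A clique must lie in a single bag of any decomposition, so no decomposition can have width below 3. Therefore the treewidth is 3.

3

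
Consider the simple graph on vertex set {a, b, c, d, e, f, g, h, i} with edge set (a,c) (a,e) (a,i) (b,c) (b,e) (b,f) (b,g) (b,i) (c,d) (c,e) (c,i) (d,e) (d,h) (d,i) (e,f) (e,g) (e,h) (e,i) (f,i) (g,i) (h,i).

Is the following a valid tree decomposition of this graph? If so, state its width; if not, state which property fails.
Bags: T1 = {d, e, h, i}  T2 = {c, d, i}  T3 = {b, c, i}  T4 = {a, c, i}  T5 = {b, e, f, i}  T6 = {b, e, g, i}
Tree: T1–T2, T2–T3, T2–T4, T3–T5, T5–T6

No — edge (e,c) lies in no bag.

A tree decomposition must satisfy three properties: every vertex lies in some bag; for every edge, both endpoints lie together in some bag; and for every vertex, the bags containing it form a connected subtree. Here edge (e,c) lies in no bag, so the decomposition is invalid.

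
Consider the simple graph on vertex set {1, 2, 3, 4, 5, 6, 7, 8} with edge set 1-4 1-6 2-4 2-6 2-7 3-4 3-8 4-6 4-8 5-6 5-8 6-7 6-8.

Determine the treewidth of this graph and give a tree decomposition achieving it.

Treewidth 2.
One optimal decomposition is:
Bags: B1 = {1, 4, 6}  B2 = {4, 6, 8}  B3 = {5, 6, 8}  B4 = {3, 4, 8}  B5 = {2, 4, 6}  B6 = {2, 6, 7}
Tree: B1–B2, B2–B3, B2–B4, B1–B5, B5–B6

Each bag holds 3 vertices, so the decomposition has width 2, which upper-bounds the treewidth. Conversely, {3, 4, 8} is a clique of size 3, and the vertices of any clique must share a bag in every tree decomposition; so some bag has ≥ 3 vertices and tw(G) ≥ 2. Hence tw(G) = 2 exactly.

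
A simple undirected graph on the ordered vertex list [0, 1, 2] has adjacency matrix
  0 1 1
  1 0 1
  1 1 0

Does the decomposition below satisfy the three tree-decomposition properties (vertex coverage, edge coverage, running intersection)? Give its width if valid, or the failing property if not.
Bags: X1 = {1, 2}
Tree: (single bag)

No — vertex 0 appears in no bag.

A tree decomposition must satisfy three properties: every vertex lies in some bag; for every edge, both endpoints lie together in some bag; and for every vertex, the bags containing it form a connected subtree. Here vertex 0 appears in no bag, so the decomposition is invalid.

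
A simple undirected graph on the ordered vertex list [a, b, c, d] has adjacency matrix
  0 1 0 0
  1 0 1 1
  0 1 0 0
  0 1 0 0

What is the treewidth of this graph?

A width-1 tree decomposition is:
Bags: B1 = {a, b}  B2 = {b, d}  B3 = {b, c}
Tree: B1–B2, B1–B3
Each bag holds 2 vertices, so the decomposition has width 1, which upper-bounds the treewidth. Any graph with an edge has treewidth ≥ 1, and G has the edge a–b. Therefore the treewidth is 1.

1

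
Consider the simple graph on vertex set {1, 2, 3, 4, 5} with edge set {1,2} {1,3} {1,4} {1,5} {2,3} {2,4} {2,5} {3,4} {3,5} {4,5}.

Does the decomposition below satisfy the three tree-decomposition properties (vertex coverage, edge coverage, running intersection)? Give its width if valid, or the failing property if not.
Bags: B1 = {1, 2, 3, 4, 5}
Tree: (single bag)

Yes; width 4.

Vertex coverage: the bags together contain {1, 2, 3, 4, 5}, the full vertex set. Edge coverage: each edge of G has both endpoints in at least one bag. Running intersection: for every vertex, the bags containing it form a connected subtree. All three properties hold, so this is a valid tree decomposition of width max|bag| − 1 = 4, and hence tw(G) ≤ 4.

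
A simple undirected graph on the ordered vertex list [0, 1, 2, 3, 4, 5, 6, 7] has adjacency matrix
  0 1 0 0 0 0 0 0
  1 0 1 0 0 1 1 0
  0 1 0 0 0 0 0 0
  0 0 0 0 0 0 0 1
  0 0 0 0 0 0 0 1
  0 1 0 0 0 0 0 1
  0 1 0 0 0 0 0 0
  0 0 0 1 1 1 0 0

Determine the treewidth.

1

A width-1 tree decomposition is:
Bags: B1 = {5, 7}  B2 = {1, 5}  B3 = {3, 7}  B4 = {1, 6}  B5 = {1, 2}  B6 = {0, 1}  B7 = {4, 7}
Tree: B1–B2, B1–B3, B2–B4, B2–B5, B4–B6, B1–B7
Every bag has size at most 2, so the width is 2 − 1 = 1 and tw(G) ≤ 1. Since G has at least one edge (e.g. 7–5), it is not an edgeless graph, so tw(G) ≥ 1. Combining the bounds, tw(G) = 1.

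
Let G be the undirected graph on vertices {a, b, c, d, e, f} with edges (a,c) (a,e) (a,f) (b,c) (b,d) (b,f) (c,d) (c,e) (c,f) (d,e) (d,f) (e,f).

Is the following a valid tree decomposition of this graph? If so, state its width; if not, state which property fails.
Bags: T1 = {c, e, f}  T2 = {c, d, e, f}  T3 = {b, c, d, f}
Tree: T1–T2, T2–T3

No — vertex a appears in no bag.

A tree decomposition must satisfy three properties: every vertex lies in some bag; for every edge, both endpoints lie together in some bag; and for every vertex, the bags containing it form a connected subtree. Here vertex a appears in no bag, so the decomposition is invalid.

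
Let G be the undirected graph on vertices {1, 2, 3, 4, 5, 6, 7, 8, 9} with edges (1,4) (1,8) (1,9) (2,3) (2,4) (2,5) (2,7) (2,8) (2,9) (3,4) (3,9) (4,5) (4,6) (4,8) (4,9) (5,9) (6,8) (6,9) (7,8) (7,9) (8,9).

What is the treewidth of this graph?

A width-3 tree decomposition is:
Bags: B1 = {2, 4, 8, 9}  B2 = {1, 4, 8, 9}  B3 = {2, 7, 8, 9}  B4 = {2, 3, 4, 9}  B5 = {4, 6, 8, 9}  B6 = {2, 4, 5, 9}
Tree: B1–B2, B1–B3, B1–B4, B2–B5, B1–B6
The largest bag has 4 vertices, giving width 3; this decomposition certifies tw(G) ≤ 3. On the other hand G contains the 4-clique {1, 4, 8, 9}. A clique must lie in a single bag of any decomposition, so no decomposition can have width below 3. Combining the bounds, tw(G) = 3.

3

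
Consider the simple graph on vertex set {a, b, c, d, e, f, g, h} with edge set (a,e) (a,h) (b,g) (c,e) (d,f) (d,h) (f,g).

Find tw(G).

A width-1 tree decomposition is:
Bags: B1 = {b, g}  B2 = {f, g}  B3 = {d, f}  B4 = {d, h}  B5 = {a, h}  B6 = {a, e}  B7 = {c, e}
Tree: B1–B2, B2–B3, B3–B4, B4–B5, B5–B6, B6–B7
Each bag holds 2 vertices, so the decomposition has width 1, which upper-bounds the treewidth. G has an edge, so its treewidth is at least 1. The upper and lower bounds meet at 1, so that is the treewidth.

1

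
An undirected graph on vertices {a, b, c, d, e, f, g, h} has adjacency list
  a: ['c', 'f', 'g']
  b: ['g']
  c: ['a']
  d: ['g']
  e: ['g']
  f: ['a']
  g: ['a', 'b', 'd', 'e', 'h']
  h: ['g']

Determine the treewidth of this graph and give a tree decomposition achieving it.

Each bag holds 2 vertices, so the decomposition has width 1, which upper-bounds the treewidth. Since G has at least one edge (e.g. b–g), it is not an edgeless graph, so tw(G) ≥ 1. Therefore the treewidth is 1.

Treewidth 1.
One such decomposition:
Bags: B1 = {b, g}  B2 = {a, g}  B3 = {g, h}  B4 = {a, c}  B5 = {a, f}  B6 = {e, g}  B7 = {d, g}
Tree: B1–B2, B2–B3, B2–B4, B4–B5, B1–B6, B2–B7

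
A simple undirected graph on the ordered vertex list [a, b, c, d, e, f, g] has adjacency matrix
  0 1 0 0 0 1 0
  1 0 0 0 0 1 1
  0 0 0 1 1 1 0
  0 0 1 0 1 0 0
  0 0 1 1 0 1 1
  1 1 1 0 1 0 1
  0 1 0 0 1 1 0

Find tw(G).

A width-2 tree decomposition is:
Bags: B1 = {b, f, g}  B2 = {e, f, g}  B3 = {c, e, f}  B4 = {c, d, e}  B5 = {a, b, f}
Tree: B1–B2, B2–B3, B3–B4, B1–B5
Every bag has size at most 3, so the width is 3 − 1 = 2 and tw(G) ≤ 2. Conversely, {c, d, e} is a clique of size 3, and the vertices of any clique must share a bag in every tree decomposition; so some bag has ≥ 3 vertices and tw(G) ≥ 2. Hence tw(G) = 2 exactly.

2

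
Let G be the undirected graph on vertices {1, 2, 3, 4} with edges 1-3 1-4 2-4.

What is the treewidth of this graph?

1

A width-1 tree decomposition is:
Bags: B1 = {1, 3}  B2 = {1, 4}  B3 = {2, 4}
Tree: B1–B2, B2–B3
The largest bag has 2 vertices, giving width 1; this decomposition certifies tw(G) ≤ 1. Since G has at least one edge (e.g. 3–1), it is not an edgeless graph, so tw(G) ≥ 1. Therefore the treewidth is 1.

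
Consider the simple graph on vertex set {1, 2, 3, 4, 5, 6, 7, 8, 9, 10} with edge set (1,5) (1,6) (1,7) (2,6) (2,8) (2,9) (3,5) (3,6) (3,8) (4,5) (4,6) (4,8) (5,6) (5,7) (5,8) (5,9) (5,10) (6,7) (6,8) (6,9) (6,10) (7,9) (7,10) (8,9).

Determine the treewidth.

3

A width-3 tree decomposition is:
Bags: B1 = {5, 6, 7, 9}  B2 = {5, 6, 8, 9}  B3 = {3, 5, 6, 8}  B4 = {5, 6, 7, 10}  B5 = {4, 5, 6, 8}  B6 = {1, 5, 6, 7}  B7 = {2, 6, 8, 9}
Tree: B1–B2, B2–B3, B1–B4, B3–B5, B4–B6, B2–B7
Each bag holds 4 vertices, so the decomposition has width 3, which upper-bounds the treewidth. For the lower bound, the 4 vertices {2, 6, 8, 9} are pairwise adjacent, and any tree decomposition puts a clique entirely inside one bag — forcing width ≥ 3. The upper and lower bounds meet at 3, so that is the treewidth.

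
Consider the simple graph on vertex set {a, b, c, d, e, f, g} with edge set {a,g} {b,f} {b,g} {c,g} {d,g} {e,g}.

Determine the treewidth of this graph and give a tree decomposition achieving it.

Treewidth 1.
Bags: B1 = {d, g}  B2 = {b, g}  B3 = {a, g}  B4 = {b, f}  B5 = {c, g}  B6 = {e, g}
Tree: B1–B2, B1–B3, B2–B4, B1–B5, B5–B6

Every bag has size at most 2, so the width is 2 − 1 = 1 and tw(G) ≤ 1. G has an edge, so its treewidth is at least 1. Therefore the treewidth is 1.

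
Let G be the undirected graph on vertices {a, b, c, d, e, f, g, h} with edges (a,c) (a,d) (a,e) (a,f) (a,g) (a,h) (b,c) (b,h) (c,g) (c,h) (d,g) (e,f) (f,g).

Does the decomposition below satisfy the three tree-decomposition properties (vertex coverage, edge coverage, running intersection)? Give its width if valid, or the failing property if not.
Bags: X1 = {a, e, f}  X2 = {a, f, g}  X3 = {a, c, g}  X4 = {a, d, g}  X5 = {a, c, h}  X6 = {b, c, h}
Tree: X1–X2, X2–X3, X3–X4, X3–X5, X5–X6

Yes; width 2.

Vertex coverage: the bags together contain {a, b, c, d, e, f, g, h}, the full vertex set. Edge coverage: each edge of G has both endpoints in at least one bag. Running intersection: for every vertex, the bags containing it form a connected subtree. All three properties hold, so this is a valid tree decomposition of width max|bag| − 1 = 2, and hence tw(G) ≤ 2.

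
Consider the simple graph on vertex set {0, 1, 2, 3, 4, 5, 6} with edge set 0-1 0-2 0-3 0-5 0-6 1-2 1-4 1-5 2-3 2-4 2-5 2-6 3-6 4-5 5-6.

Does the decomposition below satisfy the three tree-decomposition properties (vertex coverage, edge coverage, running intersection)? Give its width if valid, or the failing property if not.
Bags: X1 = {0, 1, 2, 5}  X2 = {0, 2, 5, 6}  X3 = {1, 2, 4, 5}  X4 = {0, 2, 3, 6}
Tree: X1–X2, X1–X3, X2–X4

Yes; width 3.

Every vertex of G appears in some bag (union = {0, 1, 2, 3, 4, 5, 6}); every edge is covered by a bag; and for each vertex v the set of bags containing v is connected in the bag tree. The decomposition is therefore valid. The largest bag has 4 vertices, so the width is 3.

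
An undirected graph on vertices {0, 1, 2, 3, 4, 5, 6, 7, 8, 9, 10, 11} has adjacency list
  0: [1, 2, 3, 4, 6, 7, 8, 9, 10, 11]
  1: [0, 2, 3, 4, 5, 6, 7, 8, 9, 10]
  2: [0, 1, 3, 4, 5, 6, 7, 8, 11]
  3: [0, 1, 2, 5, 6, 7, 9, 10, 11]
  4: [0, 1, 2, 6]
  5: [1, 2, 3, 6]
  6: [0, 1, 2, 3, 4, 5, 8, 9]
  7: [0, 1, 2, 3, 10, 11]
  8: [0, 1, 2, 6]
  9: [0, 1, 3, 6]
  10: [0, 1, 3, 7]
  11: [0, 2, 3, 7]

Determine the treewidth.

A width-4 tree decomposition is:
Bags: B1 = {0, 1, 2, 3, 6}  B2 = {0, 1, 2, 3, 7}  B3 = {0, 1, 3, 7, 10}  B4 = {0, 1, 3, 6, 9}  B5 = {0, 1, 2, 6, 8}  B6 = {0, 2, 3, 7, 11}  B7 = {0, 1, 2, 4, 6}  B8 = {1, 2, 3, 5, 6}
Tree: B1–B2, B2–B3, B1–B4, B1–B5, B2–B6, B1–B7, B1–B8
Every bag has size at most 5, so the width is 5 − 1 = 4 and tw(G) ≤ 4. Conversely, {0, 1, 3, 6, 9} is a clique of size 5, and the vertices of any clique must share a bag in every tree decomposition; so some bag has ≥ 5 vertices and tw(G) ≥ 4. Therefore the treewidth is 4.

4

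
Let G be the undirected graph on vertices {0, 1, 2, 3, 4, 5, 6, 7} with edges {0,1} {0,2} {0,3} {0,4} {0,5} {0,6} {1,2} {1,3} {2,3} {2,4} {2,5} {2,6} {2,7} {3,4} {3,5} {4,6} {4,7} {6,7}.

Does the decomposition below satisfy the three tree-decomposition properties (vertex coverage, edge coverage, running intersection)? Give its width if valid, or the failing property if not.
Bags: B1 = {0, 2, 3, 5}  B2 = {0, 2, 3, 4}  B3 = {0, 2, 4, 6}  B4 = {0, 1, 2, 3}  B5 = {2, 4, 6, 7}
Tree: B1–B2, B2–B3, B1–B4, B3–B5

Yes; width 3.

Vertex coverage: the bags together contain {0, 1, 2, 3, 4, 5, 6, 7}, the full vertex set. Edge coverage: each edge of G has both endpoints in at least one bag. Running intersection: for every vertex, the bags containing it form a connected subtree. All three properties hold, so this is a valid tree decomposition of width max|bag| − 1 = 3, and hence tw(G) ≤ 3.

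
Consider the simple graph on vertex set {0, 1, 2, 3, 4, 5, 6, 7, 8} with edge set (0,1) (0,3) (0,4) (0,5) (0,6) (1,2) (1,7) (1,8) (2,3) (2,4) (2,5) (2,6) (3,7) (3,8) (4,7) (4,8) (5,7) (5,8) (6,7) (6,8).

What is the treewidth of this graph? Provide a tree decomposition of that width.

Every bag has size at most 5, so the width is 5 − 1 = 4 and tw(G) ≤ 4. For the lower bound: the 5 vertex sets {1,7}, {4,8}, {2,3}, {0}, {5} are disjoint, each induces a connected subgraph, and every pair is joined by at least one edge of G. Contracting each set to a single vertex therefore yields K_{5} as a minor, and since treewidth is minor-monotone, tw(G) ≥ tw(K_{5}) = 4. Combining the bounds, tw(G) = 4.

Treewidth 4.
One optimal decomposition is:
Bags: B1 = {0, 1, 2, 7, 8}  B2 = {0, 2, 4, 7, 8}  B3 = {0, 2, 3, 7, 8}  B4 = {0, 2, 5, 7, 8}  B5 = {0, 2, 6, 7, 8}
Tree: B1–B2, B2–B3, B3–B4, B4–B5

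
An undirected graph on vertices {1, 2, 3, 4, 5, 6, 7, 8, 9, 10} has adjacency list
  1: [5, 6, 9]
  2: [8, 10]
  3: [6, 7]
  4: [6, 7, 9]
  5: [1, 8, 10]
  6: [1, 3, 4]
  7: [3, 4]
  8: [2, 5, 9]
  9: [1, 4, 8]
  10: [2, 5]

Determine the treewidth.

2

A width-2 tree decomposition is:
Bags: B1 = {3, 4, 7}  B2 = {3, 4, 6}  B3 = {4, 6, 9}  B4 = {1, 6, 9}  B5 = {1, 8, 9}  B6 = {1, 5, 8}  B7 = {2, 5, 8}  B8 = {2, 5, 10}
Tree: B1–B2, B2–B3, B3–B4, B4–B5, B5–B6, B6–B7, B7–B8
Every bag has size at most 3, so the width is 3 − 1 = 2 and tw(G) ≤ 2. The edges 7–3–6–4–7 form a cycle, so G is not a tree and its treewidth is at least 2. The upper and lower bounds meet at 2, so that is the treewidth.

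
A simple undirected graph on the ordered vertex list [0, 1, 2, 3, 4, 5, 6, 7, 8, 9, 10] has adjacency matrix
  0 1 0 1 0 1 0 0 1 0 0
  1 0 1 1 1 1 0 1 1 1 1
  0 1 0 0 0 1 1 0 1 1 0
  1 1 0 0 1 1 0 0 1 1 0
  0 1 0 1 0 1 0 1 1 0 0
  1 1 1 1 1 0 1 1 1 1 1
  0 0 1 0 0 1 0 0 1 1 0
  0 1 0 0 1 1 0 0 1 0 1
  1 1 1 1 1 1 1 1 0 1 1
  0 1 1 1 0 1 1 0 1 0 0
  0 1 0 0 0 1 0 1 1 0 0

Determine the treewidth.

4

A width-4 tree decomposition is:
Bags: B1 = {1, 3, 4, 5, 8}  B2 = {1, 4, 5, 7, 8}  B3 = {1, 5, 7, 8, 10}  B4 = {0, 1, 3, 5, 8}  B5 = {1, 3, 5, 8, 9}  B6 = {1, 2, 5, 8, 9}  B7 = {2, 5, 6, 8, 9}
Tree: B1–B2, B2–B3, B1–B4, B4–B5, B5–B6, B6–B7
The largest bag has 5 vertices, giving width 4; this decomposition certifies tw(G) ≤ 4. On the other hand G contains the 5-clique {1, 5, 7, 8, 10}. A clique must lie in a single bag of any decomposition, so no decomposition can have width below 4. Combining the bounds, tw(G) = 4.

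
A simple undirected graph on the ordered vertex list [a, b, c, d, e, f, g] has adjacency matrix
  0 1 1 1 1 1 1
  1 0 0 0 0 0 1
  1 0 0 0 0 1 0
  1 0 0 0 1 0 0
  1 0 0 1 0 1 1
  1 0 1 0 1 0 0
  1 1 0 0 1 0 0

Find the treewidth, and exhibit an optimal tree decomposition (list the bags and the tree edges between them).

Treewidth 2.
Bags: B1 = {a, b, g}  B2 = {a, e, g}  B3 = {a, d, e}  B4 = {a, e, f}  B5 = {a, c, f}
Tree: B1–B2, B2–B3, B2–B4, B4–B5

Each bag holds 3 vertices, so the decomposition has width 2, which upper-bounds the treewidth. For the lower bound, the 3 vertices {a, e, g} are pairwise adjacent, and any tree decomposition puts a clique entirely inside one bag — forcing width ≥ 2. Therefore the treewidth is 2.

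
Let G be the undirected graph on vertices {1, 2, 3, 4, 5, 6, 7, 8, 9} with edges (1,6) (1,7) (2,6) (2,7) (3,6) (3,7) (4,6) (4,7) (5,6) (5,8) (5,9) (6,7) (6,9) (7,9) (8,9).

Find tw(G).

A width-2 tree decomposition is:
Bags: B1 = {6, 7, 9}  B2 = {1, 6, 7}  B3 = {5, 6, 9}  B4 = {3, 6, 7}  B5 = {5, 8, 9}  B6 = {4, 6, 7}  B7 = {2, 6, 7}
Tree: B1–B2, B1–B3, B1–B4, B3–B5, B1–B6, B6–B7
Every bag has size at most 3, so the width is 3 − 1 = 2 and tw(G) ≤ 2. For the lower bound, the 3 vertices {5, 8, 9} are pairwise adjacent, and any tree decomposition puts a clique entirely inside one bag — forcing width ≥ 2. Therefore the treewidth is 2.

2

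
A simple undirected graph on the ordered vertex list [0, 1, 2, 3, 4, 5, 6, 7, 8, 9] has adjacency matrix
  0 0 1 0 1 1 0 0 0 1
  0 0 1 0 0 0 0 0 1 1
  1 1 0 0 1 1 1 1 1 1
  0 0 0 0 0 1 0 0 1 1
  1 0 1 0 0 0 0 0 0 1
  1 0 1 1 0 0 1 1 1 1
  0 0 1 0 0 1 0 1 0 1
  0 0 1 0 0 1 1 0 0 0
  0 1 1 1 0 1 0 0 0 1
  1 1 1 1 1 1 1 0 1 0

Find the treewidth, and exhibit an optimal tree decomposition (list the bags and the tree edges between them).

The largest bag has 4 vertices, giving width 3; this decomposition certifies tw(G) ≤ 3. Conversely, {1, 2, 8, 9} is a clique of size 4, and the vertices of any clique must share a bag in every tree decomposition; so some bag has ≥ 4 vertices and tw(G) ≥ 3. Hence tw(G) = 3 exactly.

Treewidth 3.
One optimal decomposition is:
Bags: B1 = {2, 5, 8, 9}  B2 = {0, 2, 5, 9}  B3 = {2, 5, 6, 9}  B4 = {3, 5, 8, 9}  B5 = {2, 5, 6, 7}  B6 = {1, 2, 8, 9}  B7 = {0, 2, 4, 9}
Tree: B1–B2, B2–B3, B1–B4, B3–B5, B1–B6, B2–B7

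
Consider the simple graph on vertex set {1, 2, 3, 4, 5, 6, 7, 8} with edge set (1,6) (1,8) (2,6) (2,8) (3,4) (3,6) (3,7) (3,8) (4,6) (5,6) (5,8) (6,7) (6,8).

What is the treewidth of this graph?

2

A width-2 tree decomposition is:
Bags: B1 = {5, 6, 8}  B2 = {3, 6, 8}  B3 = {3, 6, 7}  B4 = {2, 6, 8}  B5 = {3, 4, 6}  B6 = {1, 6, 8}
Tree: B1–B2, B2–B3, B2–B4, B2–B5, B4–B6
Every bag has size at most 3, so the width is 3 − 1 = 2 and tw(G) ≤ 2. For the lower bound, the 3 vertices {1, 6, 8} are pairwise adjacent, and any tree decomposition puts a clique entirely inside one bag — forcing width ≥ 2. Therefore the treewidth is 2.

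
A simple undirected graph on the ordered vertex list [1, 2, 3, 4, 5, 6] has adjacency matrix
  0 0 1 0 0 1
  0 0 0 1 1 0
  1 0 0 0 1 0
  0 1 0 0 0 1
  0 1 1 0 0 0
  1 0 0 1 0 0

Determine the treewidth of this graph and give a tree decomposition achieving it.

Each bag holds 3 vertices, so the decomposition has width 2, which upper-bounds the treewidth. The edges 3–5–2–4–6–1–3 form a cycle, so G is not a tree and its treewidth is at least 2. Hence tw(G) = 2 exactly.

Treewidth 2.
Bags: B1 = {2, 3, 5}  B2 = {2, 3, 4}  B3 = {3, 4, 6}  B4 = {1, 3, 6}
Tree: B1–B2, B2–B3, B3–B4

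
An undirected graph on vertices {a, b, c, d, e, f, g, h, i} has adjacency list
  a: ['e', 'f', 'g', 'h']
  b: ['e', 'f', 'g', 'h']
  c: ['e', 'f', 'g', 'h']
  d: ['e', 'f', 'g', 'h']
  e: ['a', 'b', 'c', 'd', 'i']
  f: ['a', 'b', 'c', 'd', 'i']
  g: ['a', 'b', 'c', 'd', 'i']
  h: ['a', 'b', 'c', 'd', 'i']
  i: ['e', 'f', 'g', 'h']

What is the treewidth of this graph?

A width-4 tree decomposition is:
Bags: B1 = {c, e, f, g, h}  B2 = {a, e, f, g, h}  B3 = {b, e, f, g, h}  B4 = {d, e, f, g, h}  B5 = {e, f, g, h, i}
Tree: B1–B2, B2–B3, B3–B4, B4–B5
Every bag has size at most 5, so the width is 5 − 1 = 4 and tw(G) ≤ 4. For the lower bound: the 5 vertex sets {c,e}, {a,g}, {b,h}, {f}, {d} are disjoint, each induces a connected subgraph, and every pair is joined by at least one edge of G. Contracting each set to a single vertex therefore yields K_{5} as a minor, and since treewidth is minor-monotone, tw(G) ≥ tw(K_{5}) = 4. Combining the bounds, tw(G) = 4.

4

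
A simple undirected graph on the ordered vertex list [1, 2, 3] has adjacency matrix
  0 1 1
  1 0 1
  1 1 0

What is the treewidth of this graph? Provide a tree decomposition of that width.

With just one bag of size 3, the width is 3 − 1 = 2, so tw(G) ≤ 2. Conversely, {1, 2, 3} is a clique of size 3, and the vertices of any clique must share a bag in every tree decomposition; so some bag has ≥ 3 vertices and tw(G) ≥ 2. Hence tw(G) = 2 exactly.

Treewidth 2.
One optimal decomposition is:
Bags: B1 = {1, 2, 3}
Tree: (single bag)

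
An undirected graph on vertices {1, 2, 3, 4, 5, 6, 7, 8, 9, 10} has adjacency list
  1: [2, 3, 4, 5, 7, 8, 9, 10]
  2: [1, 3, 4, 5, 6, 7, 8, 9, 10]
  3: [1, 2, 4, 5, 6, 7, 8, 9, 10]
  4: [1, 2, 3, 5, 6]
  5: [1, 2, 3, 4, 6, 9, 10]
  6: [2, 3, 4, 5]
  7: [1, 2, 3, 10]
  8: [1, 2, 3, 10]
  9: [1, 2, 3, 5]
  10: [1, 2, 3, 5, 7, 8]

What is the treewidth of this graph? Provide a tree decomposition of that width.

The largest bag has 5 vertices, giving width 4; this decomposition certifies tw(G) ≤ 4. For the lower bound, the 5 vertices {1, 2, 3, 8, 10} are pairwise adjacent, and any tree decomposition puts a clique entirely inside one bag — forcing width ≥ 4. Therefore the treewidth is 4.

Treewidth 4.
One such decomposition:
Bags: B1 = {1, 2, 3, 5, 10}  B2 = {1, 2, 3, 5, 9}  B3 = {1, 2, 3, 8, 10}  B4 = {1, 2, 3, 7, 10}  B5 = {1, 2, 3, 4, 5}  B6 = {2, 3, 4, 5, 6}
Tree: B1–B2, B1–B3, B1–B4, B1–B5, B5–B6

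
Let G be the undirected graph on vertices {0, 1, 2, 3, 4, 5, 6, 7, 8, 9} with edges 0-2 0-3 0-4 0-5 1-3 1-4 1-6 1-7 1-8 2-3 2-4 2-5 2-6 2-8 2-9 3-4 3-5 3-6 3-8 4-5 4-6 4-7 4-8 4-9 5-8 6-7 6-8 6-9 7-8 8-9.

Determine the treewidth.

A width-4 tree decomposition is:
Bags: B1 = {2, 3, 4, 6, 8}  B2 = {2, 4, 6, 8, 9}  B3 = {1, 3, 4, 6, 8}  B4 = {1, 4, 6, 7, 8}  B5 = {2, 3, 4, 5, 8}  B6 = {0, 2, 3, 4, 5}
Tree: B1–B2, B1–B3, B3–B4, B1–B5, B5–B6
Each bag holds 5 vertices, so the decomposition has width 4, which upper-bounds the treewidth. For the lower bound, the 5 vertices {0, 2, 3, 4, 5} are pairwise adjacent, and any tree decomposition puts a clique entirely inside one bag — forcing width ≥ 4. Combining the bounds, tw(G) = 4.

4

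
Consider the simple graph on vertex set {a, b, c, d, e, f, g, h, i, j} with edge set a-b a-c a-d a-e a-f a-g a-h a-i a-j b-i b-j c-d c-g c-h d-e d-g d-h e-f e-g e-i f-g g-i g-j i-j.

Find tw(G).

A width-3 tree decomposition is:
Bags: B1 = {a, d, e, g}  B2 = {a, e, g, i}  B3 = {a, e, f, g}  B4 = {a, c, d, g}  B5 = {a, g, i, j}  B6 = {a, c, d, h}  B7 = {a, b, i, j}
Tree: B1–B2, B2–B3, B1–B4, B2–B5, B4–B6, B5–B7
Each bag holds 4 vertices, so the decomposition has width 3, which upper-bounds the treewidth. On the other hand G contains the 4-clique {a, g, i, j}. A clique must lie in a single bag of any decomposition, so no decomposition can have width below 3. Combining the bounds, tw(G) = 3.

3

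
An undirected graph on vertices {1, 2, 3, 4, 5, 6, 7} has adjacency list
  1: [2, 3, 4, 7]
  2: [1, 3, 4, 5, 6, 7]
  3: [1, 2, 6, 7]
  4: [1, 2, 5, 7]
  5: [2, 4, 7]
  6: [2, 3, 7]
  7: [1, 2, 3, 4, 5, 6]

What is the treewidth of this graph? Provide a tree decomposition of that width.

Every bag has size at most 4, so the width is 4 − 1 = 3 and tw(G) ≤ 3. For the lower bound, the 4 vertices {1, 2, 3, 7} are pairwise adjacent, and any tree decomposition puts a clique entirely inside one bag — forcing width ≥ 3. The upper and lower bounds meet at 3, so that is the treewidth.

Treewidth 3.
One optimal decomposition is:
Bags: B1 = {1, 2, 4, 7}  B2 = {1, 2, 3, 7}  B3 = {2, 3, 6, 7}  B4 = {2, 4, 5, 7}
Tree: B1–B2, B2–B3, B1–B4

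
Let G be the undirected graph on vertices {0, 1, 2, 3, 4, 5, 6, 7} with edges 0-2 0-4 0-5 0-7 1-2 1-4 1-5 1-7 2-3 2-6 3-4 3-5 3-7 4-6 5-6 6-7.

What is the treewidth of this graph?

4

A width-4 tree decomposition is:
Bags: B1 = {1, 2, 4, 5, 7}  B2 = {2, 3, 4, 5, 7}  B3 = {0, 2, 4, 5, 7}  B4 = {2, 4, 5, 6, 7}
Tree: B1–B2, B2–B3, B3–B4
The largest bag has 5 vertices, giving width 4; this decomposition certifies tw(G) ≤ 4. For the lower bound: the 5 vertex sets {1,4}, {2,3}, {0,5}, {7}, {6} are disjoint, each induces a connected subgraph, and every pair is joined by at least one edge of G. Contracting each set to a single vertex therefore yields K_{5} as a minor, and since treewidth is minor-monotone, tw(G) ≥ tw(K_{5}) = 4. Combining the bounds, tw(G) = 4.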